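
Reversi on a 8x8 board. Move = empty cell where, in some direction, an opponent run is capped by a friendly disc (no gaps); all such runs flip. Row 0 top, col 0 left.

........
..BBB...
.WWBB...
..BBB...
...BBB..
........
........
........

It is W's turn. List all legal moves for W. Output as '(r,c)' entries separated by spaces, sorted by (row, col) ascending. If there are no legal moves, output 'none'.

(0,1): no bracket -> illegal
(0,2): flips 1 -> legal
(0,3): flips 1 -> legal
(0,4): flips 1 -> legal
(0,5): no bracket -> illegal
(1,1): no bracket -> illegal
(1,5): no bracket -> illegal
(2,5): flips 2 -> legal
(3,1): no bracket -> illegal
(3,5): no bracket -> illegal
(3,6): no bracket -> illegal
(4,1): no bracket -> illegal
(4,2): flips 1 -> legal
(4,6): no bracket -> illegal
(5,2): no bracket -> illegal
(5,3): no bracket -> illegal
(5,4): flips 2 -> legal
(5,5): flips 2 -> legal
(5,6): no bracket -> illegal

Answer: (0,2) (0,3) (0,4) (2,5) (4,2) (5,4) (5,5)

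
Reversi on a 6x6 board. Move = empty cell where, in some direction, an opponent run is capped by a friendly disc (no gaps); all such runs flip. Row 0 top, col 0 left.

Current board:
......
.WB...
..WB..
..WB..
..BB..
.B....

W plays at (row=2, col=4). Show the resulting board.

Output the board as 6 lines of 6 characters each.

Place W at (2,4); scan 8 dirs for brackets.
Dir NW: first cell '.' (not opp) -> no flip
Dir N: first cell '.' (not opp) -> no flip
Dir NE: first cell '.' (not opp) -> no flip
Dir W: opp run (2,3) capped by W -> flip
Dir E: first cell '.' (not opp) -> no flip
Dir SW: opp run (3,3) (4,2) (5,1), next=edge -> no flip
Dir S: first cell '.' (not opp) -> no flip
Dir SE: first cell '.' (not opp) -> no flip
All flips: (2,3)

Answer: ......
.WB...
..WWW.
..WB..
..BB..
.B....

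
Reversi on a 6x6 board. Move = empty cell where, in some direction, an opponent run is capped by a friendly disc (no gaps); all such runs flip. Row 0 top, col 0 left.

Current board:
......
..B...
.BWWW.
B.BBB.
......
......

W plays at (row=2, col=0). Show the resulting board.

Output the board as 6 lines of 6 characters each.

Answer: ......
..B...
WWWWW.
B.BBB.
......
......

Derivation:
Place W at (2,0); scan 8 dirs for brackets.
Dir NW: edge -> no flip
Dir N: first cell '.' (not opp) -> no flip
Dir NE: first cell '.' (not opp) -> no flip
Dir W: edge -> no flip
Dir E: opp run (2,1) capped by W -> flip
Dir SW: edge -> no flip
Dir S: opp run (3,0), next='.' -> no flip
Dir SE: first cell '.' (not opp) -> no flip
All flips: (2,1)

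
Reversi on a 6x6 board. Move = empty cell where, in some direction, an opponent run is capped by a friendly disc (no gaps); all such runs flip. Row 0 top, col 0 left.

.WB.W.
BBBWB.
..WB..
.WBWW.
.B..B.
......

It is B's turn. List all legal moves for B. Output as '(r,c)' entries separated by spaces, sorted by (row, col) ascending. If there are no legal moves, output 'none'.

(0,0): flips 1 -> legal
(0,3): flips 1 -> legal
(0,5): no bracket -> illegal
(1,5): no bracket -> illegal
(2,0): no bracket -> illegal
(2,1): flips 2 -> legal
(2,4): flips 2 -> legal
(2,5): no bracket -> illegal
(3,0): flips 1 -> legal
(3,5): flips 2 -> legal
(4,0): no bracket -> illegal
(4,2): no bracket -> illegal
(4,3): flips 1 -> legal
(4,5): flips 1 -> legal

Answer: (0,0) (0,3) (2,1) (2,4) (3,0) (3,5) (4,3) (4,5)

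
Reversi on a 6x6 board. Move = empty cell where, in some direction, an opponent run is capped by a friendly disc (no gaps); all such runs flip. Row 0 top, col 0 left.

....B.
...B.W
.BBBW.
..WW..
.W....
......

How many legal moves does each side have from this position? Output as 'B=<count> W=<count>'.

-- B to move --
(0,5): no bracket -> illegal
(1,4): no bracket -> illegal
(2,5): flips 1 -> legal
(3,0): no bracket -> illegal
(3,1): no bracket -> illegal
(3,4): no bracket -> illegal
(3,5): flips 1 -> legal
(4,0): no bracket -> illegal
(4,2): flips 1 -> legal
(4,3): flips 2 -> legal
(4,4): flips 1 -> legal
(5,0): flips 2 -> legal
(5,1): no bracket -> illegal
(5,2): no bracket -> illegal
B mobility = 6
-- W to move --
(0,2): flips 1 -> legal
(0,3): flips 2 -> legal
(0,5): no bracket -> illegal
(1,0): flips 1 -> legal
(1,1): flips 1 -> legal
(1,2): flips 1 -> legal
(1,4): flips 1 -> legal
(2,0): flips 3 -> legal
(3,0): no bracket -> illegal
(3,1): no bracket -> illegal
(3,4): no bracket -> illegal
W mobility = 7

Answer: B=6 W=7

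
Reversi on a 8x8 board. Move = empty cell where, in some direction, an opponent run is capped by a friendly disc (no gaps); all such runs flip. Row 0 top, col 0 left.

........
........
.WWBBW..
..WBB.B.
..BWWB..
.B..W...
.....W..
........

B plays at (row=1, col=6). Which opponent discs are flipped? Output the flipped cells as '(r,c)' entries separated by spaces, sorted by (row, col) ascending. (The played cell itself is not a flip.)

Answer: (2,5)

Derivation:
Dir NW: first cell '.' (not opp) -> no flip
Dir N: first cell '.' (not opp) -> no flip
Dir NE: first cell '.' (not opp) -> no flip
Dir W: first cell '.' (not opp) -> no flip
Dir E: first cell '.' (not opp) -> no flip
Dir SW: opp run (2,5) capped by B -> flip
Dir S: first cell '.' (not opp) -> no flip
Dir SE: first cell '.' (not opp) -> no flip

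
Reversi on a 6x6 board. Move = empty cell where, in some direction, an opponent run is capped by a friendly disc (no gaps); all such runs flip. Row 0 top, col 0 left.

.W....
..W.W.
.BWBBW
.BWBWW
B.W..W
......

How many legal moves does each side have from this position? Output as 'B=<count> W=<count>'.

Answer: B=10 W=6

Derivation:
-- B to move --
(0,0): no bracket -> illegal
(0,2): no bracket -> illegal
(0,3): flips 1 -> legal
(0,4): flips 1 -> legal
(0,5): flips 1 -> legal
(1,0): no bracket -> illegal
(1,1): flips 1 -> legal
(1,3): flips 1 -> legal
(1,5): no bracket -> illegal
(4,1): flips 1 -> legal
(4,3): flips 1 -> legal
(4,4): flips 1 -> legal
(5,1): flips 1 -> legal
(5,2): no bracket -> illegal
(5,3): flips 1 -> legal
(5,4): no bracket -> illegal
(5,5): no bracket -> illegal
B mobility = 10
-- W to move --
(1,0): flips 1 -> legal
(1,1): no bracket -> illegal
(1,3): flips 1 -> legal
(1,5): flips 2 -> legal
(2,0): flips 2 -> legal
(3,0): flips 2 -> legal
(4,1): no bracket -> illegal
(4,3): no bracket -> illegal
(4,4): flips 1 -> legal
(5,0): no bracket -> illegal
(5,1): no bracket -> illegal
W mobility = 6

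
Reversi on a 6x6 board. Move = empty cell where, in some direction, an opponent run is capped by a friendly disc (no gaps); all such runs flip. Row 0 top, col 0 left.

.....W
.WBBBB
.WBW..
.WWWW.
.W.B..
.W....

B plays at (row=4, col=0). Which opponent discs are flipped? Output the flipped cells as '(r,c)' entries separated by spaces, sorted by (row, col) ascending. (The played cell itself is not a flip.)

Dir NW: edge -> no flip
Dir N: first cell '.' (not opp) -> no flip
Dir NE: opp run (3,1) capped by B -> flip
Dir W: edge -> no flip
Dir E: opp run (4,1), next='.' -> no flip
Dir SW: edge -> no flip
Dir S: first cell '.' (not opp) -> no flip
Dir SE: opp run (5,1), next=edge -> no flip

Answer: (3,1)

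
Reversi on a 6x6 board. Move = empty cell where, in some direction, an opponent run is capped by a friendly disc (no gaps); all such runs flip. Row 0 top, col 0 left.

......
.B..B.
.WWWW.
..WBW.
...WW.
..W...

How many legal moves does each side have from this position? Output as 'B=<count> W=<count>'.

-- B to move --
(1,0): no bracket -> illegal
(1,2): no bracket -> illegal
(1,3): flips 1 -> legal
(1,5): flips 1 -> legal
(2,0): no bracket -> illegal
(2,5): no bracket -> illegal
(3,0): no bracket -> illegal
(3,1): flips 2 -> legal
(3,5): flips 1 -> legal
(4,1): flips 2 -> legal
(4,2): no bracket -> illegal
(4,5): no bracket -> illegal
(5,1): no bracket -> illegal
(5,3): flips 1 -> legal
(5,4): flips 3 -> legal
(5,5): flips 1 -> legal
B mobility = 8
-- W to move --
(0,0): flips 1 -> legal
(0,1): flips 1 -> legal
(0,2): no bracket -> illegal
(0,3): no bracket -> illegal
(0,4): flips 1 -> legal
(0,5): flips 1 -> legal
(1,0): no bracket -> illegal
(1,2): no bracket -> illegal
(1,3): no bracket -> illegal
(1,5): no bracket -> illegal
(2,0): no bracket -> illegal
(2,5): no bracket -> illegal
(4,2): flips 1 -> legal
W mobility = 5

Answer: B=8 W=5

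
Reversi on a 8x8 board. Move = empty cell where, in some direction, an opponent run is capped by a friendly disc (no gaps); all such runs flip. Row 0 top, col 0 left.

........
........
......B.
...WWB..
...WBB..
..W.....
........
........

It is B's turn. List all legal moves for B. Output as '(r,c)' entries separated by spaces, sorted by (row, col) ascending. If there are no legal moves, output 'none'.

(2,2): flips 1 -> legal
(2,3): flips 1 -> legal
(2,4): flips 1 -> legal
(2,5): no bracket -> illegal
(3,2): flips 2 -> legal
(4,1): no bracket -> illegal
(4,2): flips 1 -> legal
(5,1): no bracket -> illegal
(5,3): no bracket -> illegal
(5,4): no bracket -> illegal
(6,1): no bracket -> illegal
(6,2): no bracket -> illegal
(6,3): no bracket -> illegal

Answer: (2,2) (2,3) (2,4) (3,2) (4,2)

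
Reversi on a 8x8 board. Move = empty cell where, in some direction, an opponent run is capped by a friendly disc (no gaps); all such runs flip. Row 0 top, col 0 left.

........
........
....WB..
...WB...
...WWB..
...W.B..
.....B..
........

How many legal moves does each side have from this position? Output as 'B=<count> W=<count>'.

-- B to move --
(1,3): no bracket -> illegal
(1,4): flips 1 -> legal
(1,5): no bracket -> illegal
(2,2): flips 2 -> legal
(2,3): flips 1 -> legal
(3,2): flips 1 -> legal
(3,5): no bracket -> illegal
(4,2): flips 2 -> legal
(5,2): flips 1 -> legal
(5,4): flips 1 -> legal
(6,2): no bracket -> illegal
(6,3): no bracket -> illegal
(6,4): no bracket -> illegal
B mobility = 7
-- W to move --
(1,4): no bracket -> illegal
(1,5): no bracket -> illegal
(1,6): flips 2 -> legal
(2,3): no bracket -> illegal
(2,6): flips 1 -> legal
(3,5): flips 1 -> legal
(3,6): no bracket -> illegal
(4,6): flips 1 -> legal
(5,4): no bracket -> illegal
(5,6): no bracket -> illegal
(6,4): no bracket -> illegal
(6,6): flips 1 -> legal
(7,4): no bracket -> illegal
(7,5): no bracket -> illegal
(7,6): no bracket -> illegal
W mobility = 5

Answer: B=7 W=5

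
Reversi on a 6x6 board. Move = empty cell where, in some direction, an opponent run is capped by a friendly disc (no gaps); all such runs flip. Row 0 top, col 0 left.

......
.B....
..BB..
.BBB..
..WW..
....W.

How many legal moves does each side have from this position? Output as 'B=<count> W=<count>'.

Answer: B=3 W=5

Derivation:
-- B to move --
(3,4): no bracket -> illegal
(4,1): no bracket -> illegal
(4,4): no bracket -> illegal
(4,5): no bracket -> illegal
(5,1): flips 1 -> legal
(5,2): flips 1 -> legal
(5,3): flips 2 -> legal
(5,5): no bracket -> illegal
B mobility = 3
-- W to move --
(0,0): no bracket -> illegal
(0,1): no bracket -> illegal
(0,2): no bracket -> illegal
(1,0): no bracket -> illegal
(1,2): flips 2 -> legal
(1,3): flips 2 -> legal
(1,4): no bracket -> illegal
(2,0): flips 1 -> legal
(2,1): flips 1 -> legal
(2,4): flips 1 -> legal
(3,0): no bracket -> illegal
(3,4): no bracket -> illegal
(4,0): no bracket -> illegal
(4,1): no bracket -> illegal
(4,4): no bracket -> illegal
W mobility = 5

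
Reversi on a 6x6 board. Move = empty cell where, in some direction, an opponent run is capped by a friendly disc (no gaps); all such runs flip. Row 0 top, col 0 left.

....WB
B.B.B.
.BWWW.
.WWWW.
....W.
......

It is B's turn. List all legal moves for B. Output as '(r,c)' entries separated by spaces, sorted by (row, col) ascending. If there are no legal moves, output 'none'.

Answer: (0,3) (2,5) (4,1) (4,2) (4,3) (4,5) (5,4)

Derivation:
(0,3): flips 1 -> legal
(1,1): no bracket -> illegal
(1,3): no bracket -> illegal
(1,5): no bracket -> illegal
(2,0): no bracket -> illegal
(2,5): flips 3 -> legal
(3,0): no bracket -> illegal
(3,5): no bracket -> illegal
(4,0): no bracket -> illegal
(4,1): flips 3 -> legal
(4,2): flips 2 -> legal
(4,3): flips 1 -> legal
(4,5): flips 2 -> legal
(5,3): no bracket -> illegal
(5,4): flips 3 -> legal
(5,5): no bracket -> illegal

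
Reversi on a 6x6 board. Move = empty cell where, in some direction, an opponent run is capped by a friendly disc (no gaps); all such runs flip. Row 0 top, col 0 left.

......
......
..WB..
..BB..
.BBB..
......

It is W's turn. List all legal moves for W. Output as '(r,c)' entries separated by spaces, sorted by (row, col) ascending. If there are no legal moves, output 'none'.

Answer: (2,4) (4,4) (5,2)

Derivation:
(1,2): no bracket -> illegal
(1,3): no bracket -> illegal
(1,4): no bracket -> illegal
(2,1): no bracket -> illegal
(2,4): flips 1 -> legal
(3,0): no bracket -> illegal
(3,1): no bracket -> illegal
(3,4): no bracket -> illegal
(4,0): no bracket -> illegal
(4,4): flips 1 -> legal
(5,0): no bracket -> illegal
(5,1): no bracket -> illegal
(5,2): flips 2 -> legal
(5,3): no bracket -> illegal
(5,4): no bracket -> illegal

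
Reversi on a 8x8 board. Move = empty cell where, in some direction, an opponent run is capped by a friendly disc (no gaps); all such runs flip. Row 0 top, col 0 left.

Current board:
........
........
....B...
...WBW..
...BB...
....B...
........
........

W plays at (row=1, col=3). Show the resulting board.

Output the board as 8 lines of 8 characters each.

Place W at (1,3); scan 8 dirs for brackets.
Dir NW: first cell '.' (not opp) -> no flip
Dir N: first cell '.' (not opp) -> no flip
Dir NE: first cell '.' (not opp) -> no flip
Dir W: first cell '.' (not opp) -> no flip
Dir E: first cell '.' (not opp) -> no flip
Dir SW: first cell '.' (not opp) -> no flip
Dir S: first cell '.' (not opp) -> no flip
Dir SE: opp run (2,4) capped by W -> flip
All flips: (2,4)

Answer: ........
...W....
....W...
...WBW..
...BB...
....B...
........
........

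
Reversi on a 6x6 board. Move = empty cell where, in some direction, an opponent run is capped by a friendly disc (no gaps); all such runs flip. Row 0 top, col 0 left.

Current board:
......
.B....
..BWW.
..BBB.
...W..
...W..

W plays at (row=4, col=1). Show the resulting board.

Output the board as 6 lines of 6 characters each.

Place W at (4,1); scan 8 dirs for brackets.
Dir NW: first cell '.' (not opp) -> no flip
Dir N: first cell '.' (not opp) -> no flip
Dir NE: opp run (3,2) capped by W -> flip
Dir W: first cell '.' (not opp) -> no flip
Dir E: first cell '.' (not opp) -> no flip
Dir SW: first cell '.' (not opp) -> no flip
Dir S: first cell '.' (not opp) -> no flip
Dir SE: first cell '.' (not opp) -> no flip
All flips: (3,2)

Answer: ......
.B....
..BWW.
..WBB.
.W.W..
...W..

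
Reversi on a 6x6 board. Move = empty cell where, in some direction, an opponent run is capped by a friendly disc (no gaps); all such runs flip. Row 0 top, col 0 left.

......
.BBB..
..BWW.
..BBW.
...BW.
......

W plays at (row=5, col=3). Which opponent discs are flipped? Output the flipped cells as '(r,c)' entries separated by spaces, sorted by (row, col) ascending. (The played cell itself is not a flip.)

Dir NW: first cell '.' (not opp) -> no flip
Dir N: opp run (4,3) (3,3) capped by W -> flip
Dir NE: first cell 'W' (not opp) -> no flip
Dir W: first cell '.' (not opp) -> no flip
Dir E: first cell '.' (not opp) -> no flip
Dir SW: edge -> no flip
Dir S: edge -> no flip
Dir SE: edge -> no flip

Answer: (3,3) (4,3)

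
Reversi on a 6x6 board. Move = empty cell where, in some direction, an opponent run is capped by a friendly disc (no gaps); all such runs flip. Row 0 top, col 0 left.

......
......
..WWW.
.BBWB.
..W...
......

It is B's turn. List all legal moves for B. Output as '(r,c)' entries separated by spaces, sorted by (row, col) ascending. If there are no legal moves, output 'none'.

(1,1): no bracket -> illegal
(1,2): flips 2 -> legal
(1,3): flips 1 -> legal
(1,4): flips 2 -> legal
(1,5): no bracket -> illegal
(2,1): no bracket -> illegal
(2,5): no bracket -> illegal
(3,5): no bracket -> illegal
(4,1): no bracket -> illegal
(4,3): no bracket -> illegal
(4,4): no bracket -> illegal
(5,1): no bracket -> illegal
(5,2): flips 1 -> legal
(5,3): flips 1 -> legal

Answer: (1,2) (1,3) (1,4) (5,2) (5,3)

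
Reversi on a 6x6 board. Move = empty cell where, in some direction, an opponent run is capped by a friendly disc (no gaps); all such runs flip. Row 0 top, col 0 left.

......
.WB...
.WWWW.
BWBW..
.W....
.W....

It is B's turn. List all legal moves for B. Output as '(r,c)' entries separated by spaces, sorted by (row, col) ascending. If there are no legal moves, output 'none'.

(0,0): no bracket -> illegal
(0,1): no bracket -> illegal
(0,2): no bracket -> illegal
(1,0): flips 2 -> legal
(1,3): no bracket -> illegal
(1,4): flips 1 -> legal
(1,5): no bracket -> illegal
(2,0): no bracket -> illegal
(2,5): no bracket -> illegal
(3,4): flips 2 -> legal
(3,5): no bracket -> illegal
(4,0): no bracket -> illegal
(4,2): no bracket -> illegal
(4,3): no bracket -> illegal
(4,4): no bracket -> illegal
(5,0): flips 1 -> legal
(5,2): flips 1 -> legal

Answer: (1,0) (1,4) (3,4) (5,0) (5,2)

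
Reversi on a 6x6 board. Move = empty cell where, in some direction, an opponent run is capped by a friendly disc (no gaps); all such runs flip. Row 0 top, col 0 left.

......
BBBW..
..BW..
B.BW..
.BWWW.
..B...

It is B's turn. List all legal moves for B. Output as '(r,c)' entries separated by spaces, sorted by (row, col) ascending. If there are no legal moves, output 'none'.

(0,2): no bracket -> illegal
(0,3): no bracket -> illegal
(0,4): flips 1 -> legal
(1,4): flips 2 -> legal
(2,4): flips 1 -> legal
(3,1): no bracket -> illegal
(3,4): flips 3 -> legal
(3,5): no bracket -> illegal
(4,5): flips 3 -> legal
(5,1): no bracket -> illegal
(5,3): no bracket -> illegal
(5,4): flips 1 -> legal
(5,5): flips 2 -> legal

Answer: (0,4) (1,4) (2,4) (3,4) (4,5) (5,4) (5,5)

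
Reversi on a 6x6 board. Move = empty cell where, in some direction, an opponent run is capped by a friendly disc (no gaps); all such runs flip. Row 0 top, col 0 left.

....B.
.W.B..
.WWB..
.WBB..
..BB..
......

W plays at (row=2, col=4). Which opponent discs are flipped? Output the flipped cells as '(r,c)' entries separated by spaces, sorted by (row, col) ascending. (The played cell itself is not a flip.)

Answer: (2,3)

Derivation:
Dir NW: opp run (1,3), next='.' -> no flip
Dir N: first cell '.' (not opp) -> no flip
Dir NE: first cell '.' (not opp) -> no flip
Dir W: opp run (2,3) capped by W -> flip
Dir E: first cell '.' (not opp) -> no flip
Dir SW: opp run (3,3) (4,2), next='.' -> no flip
Dir S: first cell '.' (not opp) -> no flip
Dir SE: first cell '.' (not opp) -> no flip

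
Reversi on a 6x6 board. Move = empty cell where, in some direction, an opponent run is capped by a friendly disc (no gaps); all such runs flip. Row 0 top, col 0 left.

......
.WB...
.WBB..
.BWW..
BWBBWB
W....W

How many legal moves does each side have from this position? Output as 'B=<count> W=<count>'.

Answer: B=8 W=11

Derivation:
-- B to move --
(0,0): flips 1 -> legal
(0,1): flips 2 -> legal
(0,2): no bracket -> illegal
(1,0): flips 3 -> legal
(2,0): flips 1 -> legal
(2,4): flips 1 -> legal
(3,0): flips 1 -> legal
(3,4): flips 2 -> legal
(3,5): no bracket -> illegal
(5,1): flips 1 -> legal
(5,2): no bracket -> illegal
(5,3): no bracket -> illegal
(5,4): no bracket -> illegal
B mobility = 8
-- W to move --
(0,1): no bracket -> illegal
(0,2): flips 2 -> legal
(0,3): flips 1 -> legal
(1,3): flips 2 -> legal
(1,4): flips 1 -> legal
(2,0): no bracket -> illegal
(2,4): flips 2 -> legal
(3,0): flips 2 -> legal
(3,4): no bracket -> illegal
(3,5): flips 1 -> legal
(5,1): flips 1 -> legal
(5,2): flips 1 -> legal
(5,3): flips 1 -> legal
(5,4): flips 1 -> legal
W mobility = 11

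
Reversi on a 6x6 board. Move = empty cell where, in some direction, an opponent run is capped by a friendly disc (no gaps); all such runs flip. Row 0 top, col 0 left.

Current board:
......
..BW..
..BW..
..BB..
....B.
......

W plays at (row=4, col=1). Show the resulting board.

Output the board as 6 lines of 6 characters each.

Answer: ......
..BW..
..BW..
..WB..
.W..B.
......

Derivation:
Place W at (4,1); scan 8 dirs for brackets.
Dir NW: first cell '.' (not opp) -> no flip
Dir N: first cell '.' (not opp) -> no flip
Dir NE: opp run (3,2) capped by W -> flip
Dir W: first cell '.' (not opp) -> no flip
Dir E: first cell '.' (not opp) -> no flip
Dir SW: first cell '.' (not opp) -> no flip
Dir S: first cell '.' (not opp) -> no flip
Dir SE: first cell '.' (not opp) -> no flip
All flips: (3,2)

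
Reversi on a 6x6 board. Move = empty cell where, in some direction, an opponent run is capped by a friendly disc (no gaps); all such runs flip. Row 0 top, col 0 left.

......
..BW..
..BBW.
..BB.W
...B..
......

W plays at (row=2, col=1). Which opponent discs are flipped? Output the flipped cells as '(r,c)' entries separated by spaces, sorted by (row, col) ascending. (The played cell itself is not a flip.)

Answer: (2,2) (2,3)

Derivation:
Dir NW: first cell '.' (not opp) -> no flip
Dir N: first cell '.' (not opp) -> no flip
Dir NE: opp run (1,2), next='.' -> no flip
Dir W: first cell '.' (not opp) -> no flip
Dir E: opp run (2,2) (2,3) capped by W -> flip
Dir SW: first cell '.' (not opp) -> no flip
Dir S: first cell '.' (not opp) -> no flip
Dir SE: opp run (3,2) (4,3), next='.' -> no flip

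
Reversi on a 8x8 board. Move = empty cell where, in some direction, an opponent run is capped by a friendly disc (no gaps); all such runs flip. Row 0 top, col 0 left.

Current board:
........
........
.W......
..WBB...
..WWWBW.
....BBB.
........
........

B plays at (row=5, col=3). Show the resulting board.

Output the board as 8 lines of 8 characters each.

Answer: ........
........
.W......
..WBB...
..WBWBW.
...BBBB.
........
........

Derivation:
Place B at (5,3); scan 8 dirs for brackets.
Dir NW: opp run (4,2), next='.' -> no flip
Dir N: opp run (4,3) capped by B -> flip
Dir NE: opp run (4,4), next='.' -> no flip
Dir W: first cell '.' (not opp) -> no flip
Dir E: first cell 'B' (not opp) -> no flip
Dir SW: first cell '.' (not opp) -> no flip
Dir S: first cell '.' (not opp) -> no flip
Dir SE: first cell '.' (not opp) -> no flip
All flips: (4,3)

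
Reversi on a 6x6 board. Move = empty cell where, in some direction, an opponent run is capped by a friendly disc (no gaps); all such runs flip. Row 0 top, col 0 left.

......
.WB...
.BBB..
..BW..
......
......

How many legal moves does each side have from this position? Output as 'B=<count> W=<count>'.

Answer: B=6 W=2

Derivation:
-- B to move --
(0,0): flips 1 -> legal
(0,1): flips 1 -> legal
(0,2): no bracket -> illegal
(1,0): flips 1 -> legal
(2,0): no bracket -> illegal
(2,4): no bracket -> illegal
(3,4): flips 1 -> legal
(4,2): no bracket -> illegal
(4,3): flips 1 -> legal
(4,4): flips 1 -> legal
B mobility = 6
-- W to move --
(0,1): no bracket -> illegal
(0,2): no bracket -> illegal
(0,3): no bracket -> illegal
(1,0): no bracket -> illegal
(1,3): flips 2 -> legal
(1,4): no bracket -> illegal
(2,0): no bracket -> illegal
(2,4): no bracket -> illegal
(3,0): no bracket -> illegal
(3,1): flips 2 -> legal
(3,4): no bracket -> illegal
(4,1): no bracket -> illegal
(4,2): no bracket -> illegal
(4,3): no bracket -> illegal
W mobility = 2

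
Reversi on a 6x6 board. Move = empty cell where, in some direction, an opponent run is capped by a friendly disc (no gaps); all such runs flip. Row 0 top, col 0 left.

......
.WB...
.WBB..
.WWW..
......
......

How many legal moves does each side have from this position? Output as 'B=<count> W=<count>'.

Answer: B=9 W=5

Derivation:
-- B to move --
(0,0): flips 1 -> legal
(0,1): no bracket -> illegal
(0,2): no bracket -> illegal
(1,0): flips 1 -> legal
(2,0): flips 1 -> legal
(2,4): no bracket -> illegal
(3,0): flips 1 -> legal
(3,4): no bracket -> illegal
(4,0): flips 1 -> legal
(4,1): flips 1 -> legal
(4,2): flips 1 -> legal
(4,3): flips 1 -> legal
(4,4): flips 1 -> legal
B mobility = 9
-- W to move --
(0,1): no bracket -> illegal
(0,2): flips 2 -> legal
(0,3): flips 1 -> legal
(1,3): flips 3 -> legal
(1,4): flips 1 -> legal
(2,4): flips 2 -> legal
(3,4): no bracket -> illegal
W mobility = 5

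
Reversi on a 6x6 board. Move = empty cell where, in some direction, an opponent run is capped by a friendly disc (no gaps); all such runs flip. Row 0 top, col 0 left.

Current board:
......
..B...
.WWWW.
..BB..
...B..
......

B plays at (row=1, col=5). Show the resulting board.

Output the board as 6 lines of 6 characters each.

Place B at (1,5); scan 8 dirs for brackets.
Dir NW: first cell '.' (not opp) -> no flip
Dir N: first cell '.' (not opp) -> no flip
Dir NE: edge -> no flip
Dir W: first cell '.' (not opp) -> no flip
Dir E: edge -> no flip
Dir SW: opp run (2,4) capped by B -> flip
Dir S: first cell '.' (not opp) -> no flip
Dir SE: edge -> no flip
All flips: (2,4)

Answer: ......
..B..B
.WWWB.
..BB..
...B..
......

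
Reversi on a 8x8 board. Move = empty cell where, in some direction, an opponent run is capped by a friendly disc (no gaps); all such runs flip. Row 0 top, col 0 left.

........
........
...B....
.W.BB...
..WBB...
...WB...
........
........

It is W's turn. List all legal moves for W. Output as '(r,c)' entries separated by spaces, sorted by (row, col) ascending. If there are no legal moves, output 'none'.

(1,2): no bracket -> illegal
(1,3): flips 3 -> legal
(1,4): no bracket -> illegal
(2,2): no bracket -> illegal
(2,4): flips 1 -> legal
(2,5): no bracket -> illegal
(3,2): no bracket -> illegal
(3,5): flips 1 -> legal
(4,5): flips 2 -> legal
(5,2): no bracket -> illegal
(5,5): flips 1 -> legal
(6,3): no bracket -> illegal
(6,4): no bracket -> illegal
(6,5): no bracket -> illegal

Answer: (1,3) (2,4) (3,5) (4,5) (5,5)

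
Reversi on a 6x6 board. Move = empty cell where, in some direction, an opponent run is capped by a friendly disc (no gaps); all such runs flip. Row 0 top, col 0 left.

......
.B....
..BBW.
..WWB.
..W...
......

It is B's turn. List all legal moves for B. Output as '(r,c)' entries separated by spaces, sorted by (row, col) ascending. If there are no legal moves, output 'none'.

(1,3): no bracket -> illegal
(1,4): flips 1 -> legal
(1,5): no bracket -> illegal
(2,1): no bracket -> illegal
(2,5): flips 1 -> legal
(3,1): flips 2 -> legal
(3,5): no bracket -> illegal
(4,1): flips 1 -> legal
(4,3): flips 1 -> legal
(4,4): flips 1 -> legal
(5,1): no bracket -> illegal
(5,2): flips 2 -> legal
(5,3): no bracket -> illegal

Answer: (1,4) (2,5) (3,1) (4,1) (4,3) (4,4) (5,2)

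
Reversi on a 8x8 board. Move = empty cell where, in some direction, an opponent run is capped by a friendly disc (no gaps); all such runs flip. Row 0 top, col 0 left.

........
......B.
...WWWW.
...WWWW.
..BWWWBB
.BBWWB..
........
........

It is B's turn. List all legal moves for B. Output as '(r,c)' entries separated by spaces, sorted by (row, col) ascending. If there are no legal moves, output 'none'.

(1,2): no bracket -> illegal
(1,3): flips 2 -> legal
(1,4): flips 2 -> legal
(1,5): flips 5 -> legal
(1,7): no bracket -> illegal
(2,2): flips 2 -> legal
(2,7): no bracket -> illegal
(3,2): no bracket -> illegal
(3,7): no bracket -> illegal
(5,6): no bracket -> illegal
(6,2): no bracket -> illegal
(6,3): no bracket -> illegal
(6,4): flips 1 -> legal
(6,5): no bracket -> illegal

Answer: (1,3) (1,4) (1,5) (2,2) (6,4)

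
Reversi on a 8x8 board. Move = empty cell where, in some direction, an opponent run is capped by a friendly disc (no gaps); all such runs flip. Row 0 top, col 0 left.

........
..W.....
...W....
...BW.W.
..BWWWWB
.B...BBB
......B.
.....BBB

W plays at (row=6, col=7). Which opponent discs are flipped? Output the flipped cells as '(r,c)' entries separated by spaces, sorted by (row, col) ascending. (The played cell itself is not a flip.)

Dir NW: opp run (5,6) capped by W -> flip
Dir N: opp run (5,7) (4,7), next='.' -> no flip
Dir NE: edge -> no flip
Dir W: opp run (6,6), next='.' -> no flip
Dir E: edge -> no flip
Dir SW: opp run (7,6), next=edge -> no flip
Dir S: opp run (7,7), next=edge -> no flip
Dir SE: edge -> no flip

Answer: (5,6)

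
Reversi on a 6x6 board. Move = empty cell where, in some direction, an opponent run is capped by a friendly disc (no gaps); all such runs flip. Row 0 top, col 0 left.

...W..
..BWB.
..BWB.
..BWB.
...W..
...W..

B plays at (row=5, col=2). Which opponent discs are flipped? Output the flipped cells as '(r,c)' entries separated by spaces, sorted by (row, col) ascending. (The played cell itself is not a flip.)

Dir NW: first cell '.' (not opp) -> no flip
Dir N: first cell '.' (not opp) -> no flip
Dir NE: opp run (4,3) capped by B -> flip
Dir W: first cell '.' (not opp) -> no flip
Dir E: opp run (5,3), next='.' -> no flip
Dir SW: edge -> no flip
Dir S: edge -> no flip
Dir SE: edge -> no flip

Answer: (4,3)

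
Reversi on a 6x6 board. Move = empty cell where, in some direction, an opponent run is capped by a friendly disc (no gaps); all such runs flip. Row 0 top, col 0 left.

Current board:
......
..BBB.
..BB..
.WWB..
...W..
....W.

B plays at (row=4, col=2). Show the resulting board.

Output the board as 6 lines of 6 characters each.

Place B at (4,2); scan 8 dirs for brackets.
Dir NW: opp run (3,1), next='.' -> no flip
Dir N: opp run (3,2) capped by B -> flip
Dir NE: first cell 'B' (not opp) -> no flip
Dir W: first cell '.' (not opp) -> no flip
Dir E: opp run (4,3), next='.' -> no flip
Dir SW: first cell '.' (not opp) -> no flip
Dir S: first cell '.' (not opp) -> no flip
Dir SE: first cell '.' (not opp) -> no flip
All flips: (3,2)

Answer: ......
..BBB.
..BB..
.WBB..
..BW..
....W.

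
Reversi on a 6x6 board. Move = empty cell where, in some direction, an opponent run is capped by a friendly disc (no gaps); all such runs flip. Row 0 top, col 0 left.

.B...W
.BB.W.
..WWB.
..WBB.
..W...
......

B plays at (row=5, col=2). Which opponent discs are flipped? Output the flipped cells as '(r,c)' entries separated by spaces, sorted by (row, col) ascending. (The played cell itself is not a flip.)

Answer: (2,2) (3,2) (4,2)

Derivation:
Dir NW: first cell '.' (not opp) -> no flip
Dir N: opp run (4,2) (3,2) (2,2) capped by B -> flip
Dir NE: first cell '.' (not opp) -> no flip
Dir W: first cell '.' (not opp) -> no flip
Dir E: first cell '.' (not opp) -> no flip
Dir SW: edge -> no flip
Dir S: edge -> no flip
Dir SE: edge -> no flip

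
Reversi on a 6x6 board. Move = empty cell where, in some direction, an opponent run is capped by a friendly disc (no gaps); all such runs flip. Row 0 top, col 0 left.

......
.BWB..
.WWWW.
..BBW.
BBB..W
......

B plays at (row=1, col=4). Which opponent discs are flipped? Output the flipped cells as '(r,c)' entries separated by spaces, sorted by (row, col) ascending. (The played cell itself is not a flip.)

Dir NW: first cell '.' (not opp) -> no flip
Dir N: first cell '.' (not opp) -> no flip
Dir NE: first cell '.' (not opp) -> no flip
Dir W: first cell 'B' (not opp) -> no flip
Dir E: first cell '.' (not opp) -> no flip
Dir SW: opp run (2,3) capped by B -> flip
Dir S: opp run (2,4) (3,4), next='.' -> no flip
Dir SE: first cell '.' (not opp) -> no flip

Answer: (2,3)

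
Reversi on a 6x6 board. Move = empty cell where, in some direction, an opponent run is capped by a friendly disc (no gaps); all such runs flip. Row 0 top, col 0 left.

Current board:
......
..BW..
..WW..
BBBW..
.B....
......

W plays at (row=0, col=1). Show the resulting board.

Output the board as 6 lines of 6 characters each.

Answer: .W....
..WW..
..WW..
BBBW..
.B....
......

Derivation:
Place W at (0,1); scan 8 dirs for brackets.
Dir NW: edge -> no flip
Dir N: edge -> no flip
Dir NE: edge -> no flip
Dir W: first cell '.' (not opp) -> no flip
Dir E: first cell '.' (not opp) -> no flip
Dir SW: first cell '.' (not opp) -> no flip
Dir S: first cell '.' (not opp) -> no flip
Dir SE: opp run (1,2) capped by W -> flip
All flips: (1,2)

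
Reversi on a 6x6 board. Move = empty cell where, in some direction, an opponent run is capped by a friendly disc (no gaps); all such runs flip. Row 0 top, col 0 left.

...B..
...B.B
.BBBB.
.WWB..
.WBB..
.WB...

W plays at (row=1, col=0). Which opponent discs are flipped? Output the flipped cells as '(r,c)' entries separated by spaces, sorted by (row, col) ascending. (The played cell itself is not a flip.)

Dir NW: edge -> no flip
Dir N: first cell '.' (not opp) -> no flip
Dir NE: first cell '.' (not opp) -> no flip
Dir W: edge -> no flip
Dir E: first cell '.' (not opp) -> no flip
Dir SW: edge -> no flip
Dir S: first cell '.' (not opp) -> no flip
Dir SE: opp run (2,1) capped by W -> flip

Answer: (2,1)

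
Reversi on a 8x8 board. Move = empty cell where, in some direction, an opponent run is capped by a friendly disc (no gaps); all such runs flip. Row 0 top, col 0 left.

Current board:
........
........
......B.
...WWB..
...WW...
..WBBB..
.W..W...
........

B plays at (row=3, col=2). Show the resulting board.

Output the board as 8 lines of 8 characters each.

Answer: ........
........
......B.
..BBBB..
...BW...
..WBBB..
.W..W...
........

Derivation:
Place B at (3,2); scan 8 dirs for brackets.
Dir NW: first cell '.' (not opp) -> no flip
Dir N: first cell '.' (not opp) -> no flip
Dir NE: first cell '.' (not opp) -> no flip
Dir W: first cell '.' (not opp) -> no flip
Dir E: opp run (3,3) (3,4) capped by B -> flip
Dir SW: first cell '.' (not opp) -> no flip
Dir S: first cell '.' (not opp) -> no flip
Dir SE: opp run (4,3) capped by B -> flip
All flips: (3,3) (3,4) (4,3)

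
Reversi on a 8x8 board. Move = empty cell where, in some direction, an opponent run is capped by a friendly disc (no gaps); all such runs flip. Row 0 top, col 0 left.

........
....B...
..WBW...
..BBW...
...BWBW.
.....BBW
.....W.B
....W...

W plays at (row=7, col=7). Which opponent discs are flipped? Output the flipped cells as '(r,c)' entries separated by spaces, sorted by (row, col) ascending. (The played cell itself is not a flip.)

Dir NW: first cell '.' (not opp) -> no flip
Dir N: opp run (6,7) capped by W -> flip
Dir NE: edge -> no flip
Dir W: first cell '.' (not opp) -> no flip
Dir E: edge -> no flip
Dir SW: edge -> no flip
Dir S: edge -> no flip
Dir SE: edge -> no flip

Answer: (6,7)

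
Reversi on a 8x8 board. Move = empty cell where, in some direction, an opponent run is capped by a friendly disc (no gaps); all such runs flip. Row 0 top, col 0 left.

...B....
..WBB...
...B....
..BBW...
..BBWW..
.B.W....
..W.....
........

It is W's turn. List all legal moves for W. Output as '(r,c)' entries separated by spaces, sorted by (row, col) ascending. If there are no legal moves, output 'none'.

Answer: (1,5) (2,2) (3,1) (4,0) (4,1) (5,2)

Derivation:
(0,2): no bracket -> illegal
(0,4): no bracket -> illegal
(0,5): no bracket -> illegal
(1,5): flips 2 -> legal
(2,1): no bracket -> illegal
(2,2): flips 1 -> legal
(2,4): no bracket -> illegal
(2,5): no bracket -> illegal
(3,1): flips 3 -> legal
(4,0): flips 1 -> legal
(4,1): flips 2 -> legal
(5,0): no bracket -> illegal
(5,2): flips 1 -> legal
(5,4): no bracket -> illegal
(6,0): no bracket -> illegal
(6,1): no bracket -> illegal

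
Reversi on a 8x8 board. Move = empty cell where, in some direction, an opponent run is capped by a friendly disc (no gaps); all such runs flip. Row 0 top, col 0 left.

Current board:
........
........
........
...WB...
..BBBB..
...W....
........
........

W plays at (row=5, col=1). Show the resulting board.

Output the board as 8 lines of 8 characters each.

Place W at (5,1); scan 8 dirs for brackets.
Dir NW: first cell '.' (not opp) -> no flip
Dir N: first cell '.' (not opp) -> no flip
Dir NE: opp run (4,2) capped by W -> flip
Dir W: first cell '.' (not opp) -> no flip
Dir E: first cell '.' (not opp) -> no flip
Dir SW: first cell '.' (not opp) -> no flip
Dir S: first cell '.' (not opp) -> no flip
Dir SE: first cell '.' (not opp) -> no flip
All flips: (4,2)

Answer: ........
........
........
...WB...
..WBBB..
.W.W....
........
........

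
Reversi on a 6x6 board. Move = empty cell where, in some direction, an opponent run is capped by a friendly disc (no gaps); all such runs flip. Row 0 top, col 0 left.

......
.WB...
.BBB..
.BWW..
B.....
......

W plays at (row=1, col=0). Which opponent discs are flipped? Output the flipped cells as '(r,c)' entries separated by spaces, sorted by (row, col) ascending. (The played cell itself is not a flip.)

Dir NW: edge -> no flip
Dir N: first cell '.' (not opp) -> no flip
Dir NE: first cell '.' (not opp) -> no flip
Dir W: edge -> no flip
Dir E: first cell 'W' (not opp) -> no flip
Dir SW: edge -> no flip
Dir S: first cell '.' (not opp) -> no flip
Dir SE: opp run (2,1) capped by W -> flip

Answer: (2,1)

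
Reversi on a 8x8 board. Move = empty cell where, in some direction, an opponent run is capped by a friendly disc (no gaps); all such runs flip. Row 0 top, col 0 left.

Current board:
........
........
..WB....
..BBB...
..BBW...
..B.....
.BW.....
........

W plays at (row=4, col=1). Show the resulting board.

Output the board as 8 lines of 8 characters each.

Answer: ........
........
..WB....
..BBB...
.WWWW...
..B.....
.BW.....
........

Derivation:
Place W at (4,1); scan 8 dirs for brackets.
Dir NW: first cell '.' (not opp) -> no flip
Dir N: first cell '.' (not opp) -> no flip
Dir NE: opp run (3,2) (2,3), next='.' -> no flip
Dir W: first cell '.' (not opp) -> no flip
Dir E: opp run (4,2) (4,3) capped by W -> flip
Dir SW: first cell '.' (not opp) -> no flip
Dir S: first cell '.' (not opp) -> no flip
Dir SE: opp run (5,2), next='.' -> no flip
All flips: (4,2) (4,3)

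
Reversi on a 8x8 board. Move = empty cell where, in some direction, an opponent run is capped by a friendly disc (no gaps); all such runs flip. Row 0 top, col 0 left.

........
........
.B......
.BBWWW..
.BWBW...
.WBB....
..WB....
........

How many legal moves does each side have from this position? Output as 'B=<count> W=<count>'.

-- B to move --
(2,2): no bracket -> illegal
(2,3): flips 1 -> legal
(2,4): no bracket -> illegal
(2,5): flips 1 -> legal
(2,6): flips 2 -> legal
(3,6): flips 3 -> legal
(4,0): no bracket -> illegal
(4,5): flips 1 -> legal
(4,6): no bracket -> illegal
(5,0): flips 1 -> legal
(5,4): no bracket -> illegal
(5,5): no bracket -> illegal
(6,0): no bracket -> illegal
(6,1): flips 2 -> legal
(7,1): flips 1 -> legal
(7,2): flips 1 -> legal
(7,3): no bracket -> illegal
B mobility = 9
-- W to move --
(1,0): no bracket -> illegal
(1,1): flips 3 -> legal
(1,2): no bracket -> illegal
(2,0): flips 1 -> legal
(2,2): flips 1 -> legal
(2,3): no bracket -> illegal
(3,0): flips 2 -> legal
(4,0): flips 1 -> legal
(5,0): no bracket -> illegal
(5,4): flips 2 -> legal
(6,1): flips 2 -> legal
(6,4): flips 2 -> legal
(7,2): no bracket -> illegal
(7,3): flips 3 -> legal
(7,4): no bracket -> illegal
W mobility = 9

Answer: B=9 W=9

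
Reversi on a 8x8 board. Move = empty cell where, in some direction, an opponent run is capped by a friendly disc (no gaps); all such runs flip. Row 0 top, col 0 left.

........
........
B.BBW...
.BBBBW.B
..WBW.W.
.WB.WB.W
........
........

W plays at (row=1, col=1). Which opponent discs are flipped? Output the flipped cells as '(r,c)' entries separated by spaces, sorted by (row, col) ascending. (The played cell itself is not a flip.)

Dir NW: first cell '.' (not opp) -> no flip
Dir N: first cell '.' (not opp) -> no flip
Dir NE: first cell '.' (not opp) -> no flip
Dir W: first cell '.' (not opp) -> no flip
Dir E: first cell '.' (not opp) -> no flip
Dir SW: opp run (2,0), next=edge -> no flip
Dir S: first cell '.' (not opp) -> no flip
Dir SE: opp run (2,2) (3,3) capped by W -> flip

Answer: (2,2) (3,3)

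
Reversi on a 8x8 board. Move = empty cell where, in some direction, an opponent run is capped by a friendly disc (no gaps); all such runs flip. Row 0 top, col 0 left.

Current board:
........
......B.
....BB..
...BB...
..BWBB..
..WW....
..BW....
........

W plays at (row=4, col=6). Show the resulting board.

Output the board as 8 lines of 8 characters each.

Place W at (4,6); scan 8 dirs for brackets.
Dir NW: first cell '.' (not opp) -> no flip
Dir N: first cell '.' (not opp) -> no flip
Dir NE: first cell '.' (not opp) -> no flip
Dir W: opp run (4,5) (4,4) capped by W -> flip
Dir E: first cell '.' (not opp) -> no flip
Dir SW: first cell '.' (not opp) -> no flip
Dir S: first cell '.' (not opp) -> no flip
Dir SE: first cell '.' (not opp) -> no flip
All flips: (4,4) (4,5)

Answer: ........
......B.
....BB..
...BB...
..BWWWW.
..WW....
..BW....
........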